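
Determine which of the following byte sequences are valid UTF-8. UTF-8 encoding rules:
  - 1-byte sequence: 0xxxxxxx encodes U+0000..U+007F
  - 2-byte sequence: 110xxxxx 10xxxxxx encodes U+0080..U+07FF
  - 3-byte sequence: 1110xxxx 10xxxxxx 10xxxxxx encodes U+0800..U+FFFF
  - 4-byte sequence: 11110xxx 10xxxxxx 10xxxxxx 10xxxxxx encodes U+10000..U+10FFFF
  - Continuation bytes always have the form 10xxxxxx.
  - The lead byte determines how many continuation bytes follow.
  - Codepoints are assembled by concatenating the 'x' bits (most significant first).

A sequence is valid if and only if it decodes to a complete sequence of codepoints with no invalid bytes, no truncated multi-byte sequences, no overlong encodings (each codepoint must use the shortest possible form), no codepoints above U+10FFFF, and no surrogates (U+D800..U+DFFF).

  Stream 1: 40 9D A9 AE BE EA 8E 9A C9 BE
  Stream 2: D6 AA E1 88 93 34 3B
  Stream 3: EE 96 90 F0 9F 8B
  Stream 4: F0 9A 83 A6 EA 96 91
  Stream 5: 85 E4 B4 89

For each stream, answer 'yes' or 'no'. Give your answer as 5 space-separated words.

Answer: no yes no yes no

Derivation:
Stream 1: error at byte offset 1. INVALID
Stream 2: decodes cleanly. VALID
Stream 3: error at byte offset 6. INVALID
Stream 4: decodes cleanly. VALID
Stream 5: error at byte offset 0. INVALID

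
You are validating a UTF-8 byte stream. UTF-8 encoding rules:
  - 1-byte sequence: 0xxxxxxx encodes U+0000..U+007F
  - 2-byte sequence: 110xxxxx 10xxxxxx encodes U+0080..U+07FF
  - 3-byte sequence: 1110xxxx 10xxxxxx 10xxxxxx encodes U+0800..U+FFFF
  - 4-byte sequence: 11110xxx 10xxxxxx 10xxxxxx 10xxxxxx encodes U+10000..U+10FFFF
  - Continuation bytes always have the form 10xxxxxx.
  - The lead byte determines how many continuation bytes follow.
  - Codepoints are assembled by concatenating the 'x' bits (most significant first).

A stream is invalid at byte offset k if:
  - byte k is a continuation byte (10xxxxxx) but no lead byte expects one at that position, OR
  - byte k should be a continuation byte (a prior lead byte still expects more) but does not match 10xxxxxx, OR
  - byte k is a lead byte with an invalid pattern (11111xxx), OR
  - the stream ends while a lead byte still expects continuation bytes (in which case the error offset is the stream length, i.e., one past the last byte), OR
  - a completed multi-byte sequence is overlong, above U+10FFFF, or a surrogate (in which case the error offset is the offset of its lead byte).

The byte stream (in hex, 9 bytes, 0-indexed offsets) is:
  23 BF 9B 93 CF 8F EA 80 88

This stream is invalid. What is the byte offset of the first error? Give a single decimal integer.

Byte[0]=23: 1-byte ASCII. cp=U+0023
Byte[1]=BF: INVALID lead byte (not 0xxx/110x/1110/11110)

Answer: 1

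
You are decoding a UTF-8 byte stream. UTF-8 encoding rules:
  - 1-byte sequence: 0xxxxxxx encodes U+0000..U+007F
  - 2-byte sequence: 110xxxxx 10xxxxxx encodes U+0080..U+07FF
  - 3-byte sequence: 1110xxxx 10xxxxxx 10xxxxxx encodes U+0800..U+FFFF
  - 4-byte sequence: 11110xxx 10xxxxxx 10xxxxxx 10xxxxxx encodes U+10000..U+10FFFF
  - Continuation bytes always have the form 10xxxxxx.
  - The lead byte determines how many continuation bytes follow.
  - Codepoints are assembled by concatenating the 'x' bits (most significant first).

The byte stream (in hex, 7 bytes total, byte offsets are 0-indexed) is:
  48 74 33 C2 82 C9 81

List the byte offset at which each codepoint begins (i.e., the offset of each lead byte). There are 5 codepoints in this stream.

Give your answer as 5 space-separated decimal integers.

Byte[0]=48: 1-byte ASCII. cp=U+0048
Byte[1]=74: 1-byte ASCII. cp=U+0074
Byte[2]=33: 1-byte ASCII. cp=U+0033
Byte[3]=C2: 2-byte lead, need 1 cont bytes. acc=0x2
Byte[4]=82: continuation. acc=(acc<<6)|0x02=0x82
Completed: cp=U+0082 (starts at byte 3)
Byte[5]=C9: 2-byte lead, need 1 cont bytes. acc=0x9
Byte[6]=81: continuation. acc=(acc<<6)|0x01=0x241
Completed: cp=U+0241 (starts at byte 5)

Answer: 0 1 2 3 5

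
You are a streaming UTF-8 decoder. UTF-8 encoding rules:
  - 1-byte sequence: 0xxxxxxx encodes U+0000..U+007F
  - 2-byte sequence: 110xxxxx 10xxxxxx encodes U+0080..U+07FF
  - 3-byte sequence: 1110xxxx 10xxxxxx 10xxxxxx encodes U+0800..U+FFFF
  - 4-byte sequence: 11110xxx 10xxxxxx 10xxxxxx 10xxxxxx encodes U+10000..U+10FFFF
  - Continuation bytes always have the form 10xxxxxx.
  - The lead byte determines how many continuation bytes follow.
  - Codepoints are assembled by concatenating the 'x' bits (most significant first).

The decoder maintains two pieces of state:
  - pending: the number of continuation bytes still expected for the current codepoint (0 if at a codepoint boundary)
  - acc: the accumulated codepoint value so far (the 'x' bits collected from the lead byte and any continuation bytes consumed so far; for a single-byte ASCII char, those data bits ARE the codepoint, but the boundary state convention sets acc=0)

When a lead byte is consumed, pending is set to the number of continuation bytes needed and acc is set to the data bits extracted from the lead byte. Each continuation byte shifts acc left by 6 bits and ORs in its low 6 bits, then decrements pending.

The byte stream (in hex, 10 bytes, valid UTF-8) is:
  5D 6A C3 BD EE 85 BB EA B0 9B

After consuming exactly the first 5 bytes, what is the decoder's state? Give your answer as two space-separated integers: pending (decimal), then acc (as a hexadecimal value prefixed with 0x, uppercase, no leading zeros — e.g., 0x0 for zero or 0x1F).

Answer: 2 0xE

Derivation:
Byte[0]=5D: 1-byte. pending=0, acc=0x0
Byte[1]=6A: 1-byte. pending=0, acc=0x0
Byte[2]=C3: 2-byte lead. pending=1, acc=0x3
Byte[3]=BD: continuation. acc=(acc<<6)|0x3D=0xFD, pending=0
Byte[4]=EE: 3-byte lead. pending=2, acc=0xE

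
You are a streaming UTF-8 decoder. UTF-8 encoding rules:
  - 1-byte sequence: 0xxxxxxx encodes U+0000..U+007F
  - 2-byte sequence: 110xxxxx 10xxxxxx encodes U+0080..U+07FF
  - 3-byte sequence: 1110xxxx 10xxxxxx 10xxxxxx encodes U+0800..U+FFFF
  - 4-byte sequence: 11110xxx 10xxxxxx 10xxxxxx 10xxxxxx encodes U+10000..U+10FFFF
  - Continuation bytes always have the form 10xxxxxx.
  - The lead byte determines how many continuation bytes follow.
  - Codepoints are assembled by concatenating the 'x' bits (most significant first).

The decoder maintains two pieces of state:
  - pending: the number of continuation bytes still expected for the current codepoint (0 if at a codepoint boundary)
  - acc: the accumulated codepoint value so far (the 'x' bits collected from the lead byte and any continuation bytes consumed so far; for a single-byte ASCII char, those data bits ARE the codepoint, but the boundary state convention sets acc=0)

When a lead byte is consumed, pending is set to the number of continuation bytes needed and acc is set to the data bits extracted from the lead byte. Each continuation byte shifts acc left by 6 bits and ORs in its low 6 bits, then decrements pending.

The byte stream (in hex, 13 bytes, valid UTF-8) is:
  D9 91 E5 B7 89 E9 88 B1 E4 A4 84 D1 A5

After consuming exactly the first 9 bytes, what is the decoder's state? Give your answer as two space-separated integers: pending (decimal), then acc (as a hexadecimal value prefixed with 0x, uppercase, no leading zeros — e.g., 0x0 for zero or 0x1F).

Byte[0]=D9: 2-byte lead. pending=1, acc=0x19
Byte[1]=91: continuation. acc=(acc<<6)|0x11=0x651, pending=0
Byte[2]=E5: 3-byte lead. pending=2, acc=0x5
Byte[3]=B7: continuation. acc=(acc<<6)|0x37=0x177, pending=1
Byte[4]=89: continuation. acc=(acc<<6)|0x09=0x5DC9, pending=0
Byte[5]=E9: 3-byte lead. pending=2, acc=0x9
Byte[6]=88: continuation. acc=(acc<<6)|0x08=0x248, pending=1
Byte[7]=B1: continuation. acc=(acc<<6)|0x31=0x9231, pending=0
Byte[8]=E4: 3-byte lead. pending=2, acc=0x4

Answer: 2 0x4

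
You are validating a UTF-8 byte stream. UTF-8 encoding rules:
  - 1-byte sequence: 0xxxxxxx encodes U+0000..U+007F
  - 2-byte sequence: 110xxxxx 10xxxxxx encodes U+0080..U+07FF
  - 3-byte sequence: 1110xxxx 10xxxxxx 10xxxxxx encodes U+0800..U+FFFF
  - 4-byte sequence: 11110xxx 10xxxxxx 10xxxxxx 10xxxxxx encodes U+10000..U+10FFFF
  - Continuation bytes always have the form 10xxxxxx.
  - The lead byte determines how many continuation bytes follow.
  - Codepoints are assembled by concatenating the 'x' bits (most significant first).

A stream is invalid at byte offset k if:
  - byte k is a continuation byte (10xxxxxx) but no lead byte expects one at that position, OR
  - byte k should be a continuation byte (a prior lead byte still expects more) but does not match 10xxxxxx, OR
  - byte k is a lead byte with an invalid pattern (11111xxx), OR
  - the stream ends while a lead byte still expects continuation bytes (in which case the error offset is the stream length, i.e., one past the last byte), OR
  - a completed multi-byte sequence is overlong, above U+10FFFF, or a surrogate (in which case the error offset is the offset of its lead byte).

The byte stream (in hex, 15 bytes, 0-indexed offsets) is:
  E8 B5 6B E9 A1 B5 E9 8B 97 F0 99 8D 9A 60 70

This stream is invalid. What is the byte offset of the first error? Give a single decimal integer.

Answer: 2

Derivation:
Byte[0]=E8: 3-byte lead, need 2 cont bytes. acc=0x8
Byte[1]=B5: continuation. acc=(acc<<6)|0x35=0x235
Byte[2]=6B: expected 10xxxxxx continuation. INVALID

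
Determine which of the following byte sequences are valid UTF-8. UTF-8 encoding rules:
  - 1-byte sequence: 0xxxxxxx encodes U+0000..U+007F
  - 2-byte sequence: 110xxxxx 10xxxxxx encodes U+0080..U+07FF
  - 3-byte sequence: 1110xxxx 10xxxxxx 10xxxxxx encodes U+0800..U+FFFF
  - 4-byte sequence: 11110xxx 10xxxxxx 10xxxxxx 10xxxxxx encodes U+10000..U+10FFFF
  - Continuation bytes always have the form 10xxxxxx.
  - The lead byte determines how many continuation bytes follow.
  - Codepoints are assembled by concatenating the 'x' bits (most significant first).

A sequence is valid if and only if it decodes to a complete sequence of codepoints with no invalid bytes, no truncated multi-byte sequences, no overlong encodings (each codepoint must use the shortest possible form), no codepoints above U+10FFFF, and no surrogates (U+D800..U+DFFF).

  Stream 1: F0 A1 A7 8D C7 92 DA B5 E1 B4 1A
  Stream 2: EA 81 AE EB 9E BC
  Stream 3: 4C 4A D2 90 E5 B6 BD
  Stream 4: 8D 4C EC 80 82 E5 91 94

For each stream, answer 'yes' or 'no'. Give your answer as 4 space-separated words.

Stream 1: error at byte offset 10. INVALID
Stream 2: decodes cleanly. VALID
Stream 3: decodes cleanly. VALID
Stream 4: error at byte offset 0. INVALID

Answer: no yes yes no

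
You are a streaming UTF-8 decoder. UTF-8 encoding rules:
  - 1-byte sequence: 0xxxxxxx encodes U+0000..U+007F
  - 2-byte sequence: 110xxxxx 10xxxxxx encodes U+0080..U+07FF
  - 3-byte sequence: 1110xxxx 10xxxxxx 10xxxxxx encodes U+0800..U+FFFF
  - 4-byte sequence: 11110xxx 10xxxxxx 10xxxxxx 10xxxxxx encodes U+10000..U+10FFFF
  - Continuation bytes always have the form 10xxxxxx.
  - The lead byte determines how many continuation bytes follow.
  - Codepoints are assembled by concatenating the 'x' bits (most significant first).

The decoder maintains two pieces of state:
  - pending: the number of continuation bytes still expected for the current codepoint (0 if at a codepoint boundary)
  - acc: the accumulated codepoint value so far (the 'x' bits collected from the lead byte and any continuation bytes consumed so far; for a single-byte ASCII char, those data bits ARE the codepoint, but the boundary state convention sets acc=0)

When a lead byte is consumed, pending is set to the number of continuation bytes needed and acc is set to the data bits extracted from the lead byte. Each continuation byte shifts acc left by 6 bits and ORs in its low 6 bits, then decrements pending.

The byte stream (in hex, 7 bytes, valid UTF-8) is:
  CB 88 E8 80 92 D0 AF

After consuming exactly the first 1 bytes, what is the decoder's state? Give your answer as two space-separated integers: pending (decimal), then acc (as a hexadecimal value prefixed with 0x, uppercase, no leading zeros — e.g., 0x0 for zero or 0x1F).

Byte[0]=CB: 2-byte lead. pending=1, acc=0xB

Answer: 1 0xB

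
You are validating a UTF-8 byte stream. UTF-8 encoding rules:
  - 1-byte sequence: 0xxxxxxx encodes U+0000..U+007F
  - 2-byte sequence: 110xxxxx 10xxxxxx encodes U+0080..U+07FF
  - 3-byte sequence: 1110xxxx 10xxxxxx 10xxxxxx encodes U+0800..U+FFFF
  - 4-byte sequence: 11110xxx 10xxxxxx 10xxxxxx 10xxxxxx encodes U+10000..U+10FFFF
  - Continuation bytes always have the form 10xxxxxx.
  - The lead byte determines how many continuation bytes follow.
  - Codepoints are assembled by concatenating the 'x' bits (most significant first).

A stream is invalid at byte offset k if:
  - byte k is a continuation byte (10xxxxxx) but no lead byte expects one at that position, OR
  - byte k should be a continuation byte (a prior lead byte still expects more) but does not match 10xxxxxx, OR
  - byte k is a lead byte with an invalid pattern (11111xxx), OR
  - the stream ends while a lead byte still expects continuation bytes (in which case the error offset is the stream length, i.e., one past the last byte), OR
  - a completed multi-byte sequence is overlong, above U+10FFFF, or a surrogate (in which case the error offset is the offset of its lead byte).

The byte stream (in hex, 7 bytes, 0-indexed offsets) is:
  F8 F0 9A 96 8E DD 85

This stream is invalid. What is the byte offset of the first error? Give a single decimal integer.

Byte[0]=F8: INVALID lead byte (not 0xxx/110x/1110/11110)

Answer: 0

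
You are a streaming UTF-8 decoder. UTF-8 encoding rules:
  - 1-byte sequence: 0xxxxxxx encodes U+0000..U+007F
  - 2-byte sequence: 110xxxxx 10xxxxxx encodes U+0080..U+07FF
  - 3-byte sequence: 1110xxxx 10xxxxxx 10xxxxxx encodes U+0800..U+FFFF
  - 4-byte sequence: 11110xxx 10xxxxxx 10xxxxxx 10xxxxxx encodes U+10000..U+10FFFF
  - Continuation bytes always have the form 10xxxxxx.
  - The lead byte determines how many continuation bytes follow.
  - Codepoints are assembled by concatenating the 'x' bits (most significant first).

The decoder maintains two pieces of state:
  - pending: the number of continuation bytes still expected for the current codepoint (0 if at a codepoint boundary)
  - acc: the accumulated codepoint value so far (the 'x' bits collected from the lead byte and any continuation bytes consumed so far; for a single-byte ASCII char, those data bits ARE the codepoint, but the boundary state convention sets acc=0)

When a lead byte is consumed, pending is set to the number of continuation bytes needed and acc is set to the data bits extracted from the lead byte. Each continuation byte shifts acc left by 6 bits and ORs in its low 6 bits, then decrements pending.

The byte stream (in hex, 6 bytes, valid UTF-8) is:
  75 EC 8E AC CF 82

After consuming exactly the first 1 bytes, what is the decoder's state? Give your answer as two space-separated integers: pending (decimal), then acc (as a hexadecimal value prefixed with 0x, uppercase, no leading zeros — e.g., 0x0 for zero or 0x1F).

Answer: 0 0x0

Derivation:
Byte[0]=75: 1-byte. pending=0, acc=0x0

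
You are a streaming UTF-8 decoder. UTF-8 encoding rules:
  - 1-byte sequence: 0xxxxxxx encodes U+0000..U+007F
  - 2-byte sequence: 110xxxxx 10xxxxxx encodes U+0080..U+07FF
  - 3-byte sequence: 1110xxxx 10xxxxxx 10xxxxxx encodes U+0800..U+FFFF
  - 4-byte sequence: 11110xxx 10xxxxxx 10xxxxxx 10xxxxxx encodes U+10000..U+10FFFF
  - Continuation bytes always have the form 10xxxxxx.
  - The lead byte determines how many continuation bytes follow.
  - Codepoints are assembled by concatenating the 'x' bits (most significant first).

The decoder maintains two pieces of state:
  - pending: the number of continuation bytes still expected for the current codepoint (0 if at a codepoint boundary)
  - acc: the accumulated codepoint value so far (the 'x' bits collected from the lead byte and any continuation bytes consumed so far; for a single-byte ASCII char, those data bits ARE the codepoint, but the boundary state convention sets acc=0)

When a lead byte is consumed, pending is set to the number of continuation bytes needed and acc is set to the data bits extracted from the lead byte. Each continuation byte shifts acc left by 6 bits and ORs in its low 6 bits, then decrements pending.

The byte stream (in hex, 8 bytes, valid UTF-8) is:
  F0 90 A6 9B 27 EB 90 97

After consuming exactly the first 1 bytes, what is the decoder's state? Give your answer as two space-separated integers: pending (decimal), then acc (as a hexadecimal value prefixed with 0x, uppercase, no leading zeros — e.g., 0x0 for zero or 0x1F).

Answer: 3 0x0

Derivation:
Byte[0]=F0: 4-byte lead. pending=3, acc=0x0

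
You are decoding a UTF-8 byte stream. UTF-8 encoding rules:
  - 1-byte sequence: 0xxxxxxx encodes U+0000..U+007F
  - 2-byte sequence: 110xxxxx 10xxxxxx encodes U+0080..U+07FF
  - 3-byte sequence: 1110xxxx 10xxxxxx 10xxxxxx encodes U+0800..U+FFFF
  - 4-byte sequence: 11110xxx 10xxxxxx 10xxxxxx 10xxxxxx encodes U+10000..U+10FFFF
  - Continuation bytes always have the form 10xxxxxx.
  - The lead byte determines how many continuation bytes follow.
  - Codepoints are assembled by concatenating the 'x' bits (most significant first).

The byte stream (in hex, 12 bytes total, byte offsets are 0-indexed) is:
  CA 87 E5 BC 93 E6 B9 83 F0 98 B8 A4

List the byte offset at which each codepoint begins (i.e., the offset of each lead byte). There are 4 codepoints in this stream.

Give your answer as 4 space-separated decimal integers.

Answer: 0 2 5 8

Derivation:
Byte[0]=CA: 2-byte lead, need 1 cont bytes. acc=0xA
Byte[1]=87: continuation. acc=(acc<<6)|0x07=0x287
Completed: cp=U+0287 (starts at byte 0)
Byte[2]=E5: 3-byte lead, need 2 cont bytes. acc=0x5
Byte[3]=BC: continuation. acc=(acc<<6)|0x3C=0x17C
Byte[4]=93: continuation. acc=(acc<<6)|0x13=0x5F13
Completed: cp=U+5F13 (starts at byte 2)
Byte[5]=E6: 3-byte lead, need 2 cont bytes. acc=0x6
Byte[6]=B9: continuation. acc=(acc<<6)|0x39=0x1B9
Byte[7]=83: continuation. acc=(acc<<6)|0x03=0x6E43
Completed: cp=U+6E43 (starts at byte 5)
Byte[8]=F0: 4-byte lead, need 3 cont bytes. acc=0x0
Byte[9]=98: continuation. acc=(acc<<6)|0x18=0x18
Byte[10]=B8: continuation. acc=(acc<<6)|0x38=0x638
Byte[11]=A4: continuation. acc=(acc<<6)|0x24=0x18E24
Completed: cp=U+18E24 (starts at byte 8)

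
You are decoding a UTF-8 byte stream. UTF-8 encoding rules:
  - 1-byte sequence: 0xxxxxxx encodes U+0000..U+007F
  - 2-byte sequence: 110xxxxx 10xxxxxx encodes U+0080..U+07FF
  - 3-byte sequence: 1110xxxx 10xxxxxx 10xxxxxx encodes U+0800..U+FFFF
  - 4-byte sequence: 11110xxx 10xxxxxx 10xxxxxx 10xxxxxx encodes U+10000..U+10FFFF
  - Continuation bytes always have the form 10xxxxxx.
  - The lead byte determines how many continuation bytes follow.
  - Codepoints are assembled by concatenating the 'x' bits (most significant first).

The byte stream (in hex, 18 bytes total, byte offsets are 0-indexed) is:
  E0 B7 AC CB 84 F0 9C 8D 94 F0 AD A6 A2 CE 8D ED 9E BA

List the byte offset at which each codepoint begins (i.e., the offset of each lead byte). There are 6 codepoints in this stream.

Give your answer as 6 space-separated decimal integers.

Byte[0]=E0: 3-byte lead, need 2 cont bytes. acc=0x0
Byte[1]=B7: continuation. acc=(acc<<6)|0x37=0x37
Byte[2]=AC: continuation. acc=(acc<<6)|0x2C=0xDEC
Completed: cp=U+0DEC (starts at byte 0)
Byte[3]=CB: 2-byte lead, need 1 cont bytes. acc=0xB
Byte[4]=84: continuation. acc=(acc<<6)|0x04=0x2C4
Completed: cp=U+02C4 (starts at byte 3)
Byte[5]=F0: 4-byte lead, need 3 cont bytes. acc=0x0
Byte[6]=9C: continuation. acc=(acc<<6)|0x1C=0x1C
Byte[7]=8D: continuation. acc=(acc<<6)|0x0D=0x70D
Byte[8]=94: continuation. acc=(acc<<6)|0x14=0x1C354
Completed: cp=U+1C354 (starts at byte 5)
Byte[9]=F0: 4-byte lead, need 3 cont bytes. acc=0x0
Byte[10]=AD: continuation. acc=(acc<<6)|0x2D=0x2D
Byte[11]=A6: continuation. acc=(acc<<6)|0x26=0xB66
Byte[12]=A2: continuation. acc=(acc<<6)|0x22=0x2D9A2
Completed: cp=U+2D9A2 (starts at byte 9)
Byte[13]=CE: 2-byte lead, need 1 cont bytes. acc=0xE
Byte[14]=8D: continuation. acc=(acc<<6)|0x0D=0x38D
Completed: cp=U+038D (starts at byte 13)
Byte[15]=ED: 3-byte lead, need 2 cont bytes. acc=0xD
Byte[16]=9E: continuation. acc=(acc<<6)|0x1E=0x35E
Byte[17]=BA: continuation. acc=(acc<<6)|0x3A=0xD7BA
Completed: cp=U+D7BA (starts at byte 15)

Answer: 0 3 5 9 13 15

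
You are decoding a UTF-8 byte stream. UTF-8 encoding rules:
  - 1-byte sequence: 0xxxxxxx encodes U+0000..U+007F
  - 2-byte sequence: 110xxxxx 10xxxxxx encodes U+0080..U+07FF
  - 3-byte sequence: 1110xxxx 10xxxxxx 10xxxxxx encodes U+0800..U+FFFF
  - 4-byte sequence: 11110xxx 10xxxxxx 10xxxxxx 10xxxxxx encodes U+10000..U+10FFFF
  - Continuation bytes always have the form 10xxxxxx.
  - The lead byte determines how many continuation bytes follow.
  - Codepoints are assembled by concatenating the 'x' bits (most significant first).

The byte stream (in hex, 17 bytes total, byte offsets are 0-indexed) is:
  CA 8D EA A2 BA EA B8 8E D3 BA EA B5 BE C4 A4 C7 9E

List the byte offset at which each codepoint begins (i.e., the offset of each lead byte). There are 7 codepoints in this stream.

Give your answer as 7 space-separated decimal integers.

Byte[0]=CA: 2-byte lead, need 1 cont bytes. acc=0xA
Byte[1]=8D: continuation. acc=(acc<<6)|0x0D=0x28D
Completed: cp=U+028D (starts at byte 0)
Byte[2]=EA: 3-byte lead, need 2 cont bytes. acc=0xA
Byte[3]=A2: continuation. acc=(acc<<6)|0x22=0x2A2
Byte[4]=BA: continuation. acc=(acc<<6)|0x3A=0xA8BA
Completed: cp=U+A8BA (starts at byte 2)
Byte[5]=EA: 3-byte lead, need 2 cont bytes. acc=0xA
Byte[6]=B8: continuation. acc=(acc<<6)|0x38=0x2B8
Byte[7]=8E: continuation. acc=(acc<<6)|0x0E=0xAE0E
Completed: cp=U+AE0E (starts at byte 5)
Byte[8]=D3: 2-byte lead, need 1 cont bytes. acc=0x13
Byte[9]=BA: continuation. acc=(acc<<6)|0x3A=0x4FA
Completed: cp=U+04FA (starts at byte 8)
Byte[10]=EA: 3-byte lead, need 2 cont bytes. acc=0xA
Byte[11]=B5: continuation. acc=(acc<<6)|0x35=0x2B5
Byte[12]=BE: continuation. acc=(acc<<6)|0x3E=0xAD7E
Completed: cp=U+AD7E (starts at byte 10)
Byte[13]=C4: 2-byte lead, need 1 cont bytes. acc=0x4
Byte[14]=A4: continuation. acc=(acc<<6)|0x24=0x124
Completed: cp=U+0124 (starts at byte 13)
Byte[15]=C7: 2-byte lead, need 1 cont bytes. acc=0x7
Byte[16]=9E: continuation. acc=(acc<<6)|0x1E=0x1DE
Completed: cp=U+01DE (starts at byte 15)

Answer: 0 2 5 8 10 13 15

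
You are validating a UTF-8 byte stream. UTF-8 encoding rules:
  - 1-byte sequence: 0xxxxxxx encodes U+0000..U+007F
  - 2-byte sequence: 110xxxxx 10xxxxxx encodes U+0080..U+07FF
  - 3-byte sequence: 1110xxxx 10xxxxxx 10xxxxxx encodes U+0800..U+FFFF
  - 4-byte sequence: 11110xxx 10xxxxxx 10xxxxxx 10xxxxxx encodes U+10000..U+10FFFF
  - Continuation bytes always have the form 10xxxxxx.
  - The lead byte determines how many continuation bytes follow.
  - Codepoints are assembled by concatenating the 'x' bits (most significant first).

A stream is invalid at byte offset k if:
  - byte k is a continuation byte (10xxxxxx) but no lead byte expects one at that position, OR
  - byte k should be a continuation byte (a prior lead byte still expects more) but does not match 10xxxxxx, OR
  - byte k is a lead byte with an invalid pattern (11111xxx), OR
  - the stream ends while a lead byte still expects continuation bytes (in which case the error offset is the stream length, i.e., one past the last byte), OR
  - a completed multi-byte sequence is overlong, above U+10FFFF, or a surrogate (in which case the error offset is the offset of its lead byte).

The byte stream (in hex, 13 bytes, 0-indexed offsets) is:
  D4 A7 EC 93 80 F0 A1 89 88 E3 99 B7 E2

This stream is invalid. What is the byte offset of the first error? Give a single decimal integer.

Answer: 13

Derivation:
Byte[0]=D4: 2-byte lead, need 1 cont bytes. acc=0x14
Byte[1]=A7: continuation. acc=(acc<<6)|0x27=0x527
Completed: cp=U+0527 (starts at byte 0)
Byte[2]=EC: 3-byte lead, need 2 cont bytes. acc=0xC
Byte[3]=93: continuation. acc=(acc<<6)|0x13=0x313
Byte[4]=80: continuation. acc=(acc<<6)|0x00=0xC4C0
Completed: cp=U+C4C0 (starts at byte 2)
Byte[5]=F0: 4-byte lead, need 3 cont bytes. acc=0x0
Byte[6]=A1: continuation. acc=(acc<<6)|0x21=0x21
Byte[7]=89: continuation. acc=(acc<<6)|0x09=0x849
Byte[8]=88: continuation. acc=(acc<<6)|0x08=0x21248
Completed: cp=U+21248 (starts at byte 5)
Byte[9]=E3: 3-byte lead, need 2 cont bytes. acc=0x3
Byte[10]=99: continuation. acc=(acc<<6)|0x19=0xD9
Byte[11]=B7: continuation. acc=(acc<<6)|0x37=0x3677
Completed: cp=U+3677 (starts at byte 9)
Byte[12]=E2: 3-byte lead, need 2 cont bytes. acc=0x2
Byte[13]: stream ended, expected continuation. INVALID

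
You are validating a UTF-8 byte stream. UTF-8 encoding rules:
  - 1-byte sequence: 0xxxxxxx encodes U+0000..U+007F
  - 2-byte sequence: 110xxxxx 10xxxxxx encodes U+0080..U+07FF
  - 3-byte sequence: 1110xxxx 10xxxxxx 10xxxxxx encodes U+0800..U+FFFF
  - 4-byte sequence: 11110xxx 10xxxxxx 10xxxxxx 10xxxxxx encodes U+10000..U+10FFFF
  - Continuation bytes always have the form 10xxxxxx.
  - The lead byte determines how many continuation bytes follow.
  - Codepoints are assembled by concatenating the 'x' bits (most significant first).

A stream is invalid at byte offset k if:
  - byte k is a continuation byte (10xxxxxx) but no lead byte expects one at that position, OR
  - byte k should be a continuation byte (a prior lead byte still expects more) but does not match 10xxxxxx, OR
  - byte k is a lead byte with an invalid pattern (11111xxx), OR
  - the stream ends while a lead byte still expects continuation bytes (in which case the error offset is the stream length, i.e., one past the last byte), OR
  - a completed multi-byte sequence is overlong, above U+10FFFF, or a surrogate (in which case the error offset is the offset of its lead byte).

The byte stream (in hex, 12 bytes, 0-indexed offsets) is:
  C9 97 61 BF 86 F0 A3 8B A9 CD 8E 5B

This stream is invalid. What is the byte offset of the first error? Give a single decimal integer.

Answer: 3

Derivation:
Byte[0]=C9: 2-byte lead, need 1 cont bytes. acc=0x9
Byte[1]=97: continuation. acc=(acc<<6)|0x17=0x257
Completed: cp=U+0257 (starts at byte 0)
Byte[2]=61: 1-byte ASCII. cp=U+0061
Byte[3]=BF: INVALID lead byte (not 0xxx/110x/1110/11110)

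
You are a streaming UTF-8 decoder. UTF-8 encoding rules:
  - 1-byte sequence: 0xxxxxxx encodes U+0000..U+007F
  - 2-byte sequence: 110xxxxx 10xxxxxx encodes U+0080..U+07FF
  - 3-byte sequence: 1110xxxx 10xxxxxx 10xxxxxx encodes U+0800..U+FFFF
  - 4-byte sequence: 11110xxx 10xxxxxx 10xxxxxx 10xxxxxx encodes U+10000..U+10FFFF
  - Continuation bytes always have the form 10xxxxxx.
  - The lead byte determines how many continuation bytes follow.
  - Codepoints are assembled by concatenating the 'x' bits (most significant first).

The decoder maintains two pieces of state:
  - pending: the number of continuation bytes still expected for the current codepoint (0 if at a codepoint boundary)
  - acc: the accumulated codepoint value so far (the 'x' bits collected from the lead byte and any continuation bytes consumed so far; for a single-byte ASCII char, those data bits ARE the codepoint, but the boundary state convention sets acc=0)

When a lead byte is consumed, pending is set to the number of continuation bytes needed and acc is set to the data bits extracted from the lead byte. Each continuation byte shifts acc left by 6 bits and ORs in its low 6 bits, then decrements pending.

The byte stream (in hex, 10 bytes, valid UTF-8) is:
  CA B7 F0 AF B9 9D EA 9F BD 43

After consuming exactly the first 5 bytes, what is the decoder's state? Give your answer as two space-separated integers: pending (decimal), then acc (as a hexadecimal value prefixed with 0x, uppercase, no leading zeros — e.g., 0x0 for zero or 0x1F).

Byte[0]=CA: 2-byte lead. pending=1, acc=0xA
Byte[1]=B7: continuation. acc=(acc<<6)|0x37=0x2B7, pending=0
Byte[2]=F0: 4-byte lead. pending=3, acc=0x0
Byte[3]=AF: continuation. acc=(acc<<6)|0x2F=0x2F, pending=2
Byte[4]=B9: continuation. acc=(acc<<6)|0x39=0xBF9, pending=1

Answer: 1 0xBF9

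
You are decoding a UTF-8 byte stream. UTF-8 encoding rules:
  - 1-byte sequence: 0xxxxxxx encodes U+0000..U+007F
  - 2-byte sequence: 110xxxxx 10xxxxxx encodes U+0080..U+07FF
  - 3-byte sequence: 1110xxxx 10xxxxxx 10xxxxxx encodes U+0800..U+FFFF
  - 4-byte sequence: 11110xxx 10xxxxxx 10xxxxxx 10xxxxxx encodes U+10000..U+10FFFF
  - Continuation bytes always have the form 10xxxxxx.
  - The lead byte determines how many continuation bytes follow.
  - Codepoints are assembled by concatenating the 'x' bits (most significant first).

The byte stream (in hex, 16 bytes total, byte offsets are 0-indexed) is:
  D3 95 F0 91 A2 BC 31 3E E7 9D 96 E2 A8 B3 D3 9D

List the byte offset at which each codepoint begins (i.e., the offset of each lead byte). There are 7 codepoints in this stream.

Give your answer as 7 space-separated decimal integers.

Byte[0]=D3: 2-byte lead, need 1 cont bytes. acc=0x13
Byte[1]=95: continuation. acc=(acc<<6)|0x15=0x4D5
Completed: cp=U+04D5 (starts at byte 0)
Byte[2]=F0: 4-byte lead, need 3 cont bytes. acc=0x0
Byte[3]=91: continuation. acc=(acc<<6)|0x11=0x11
Byte[4]=A2: continuation. acc=(acc<<6)|0x22=0x462
Byte[5]=BC: continuation. acc=(acc<<6)|0x3C=0x118BC
Completed: cp=U+118BC (starts at byte 2)
Byte[6]=31: 1-byte ASCII. cp=U+0031
Byte[7]=3E: 1-byte ASCII. cp=U+003E
Byte[8]=E7: 3-byte lead, need 2 cont bytes. acc=0x7
Byte[9]=9D: continuation. acc=(acc<<6)|0x1D=0x1DD
Byte[10]=96: continuation. acc=(acc<<6)|0x16=0x7756
Completed: cp=U+7756 (starts at byte 8)
Byte[11]=E2: 3-byte lead, need 2 cont bytes. acc=0x2
Byte[12]=A8: continuation. acc=(acc<<6)|0x28=0xA8
Byte[13]=B3: continuation. acc=(acc<<6)|0x33=0x2A33
Completed: cp=U+2A33 (starts at byte 11)
Byte[14]=D3: 2-byte lead, need 1 cont bytes. acc=0x13
Byte[15]=9D: continuation. acc=(acc<<6)|0x1D=0x4DD
Completed: cp=U+04DD (starts at byte 14)

Answer: 0 2 6 7 8 11 14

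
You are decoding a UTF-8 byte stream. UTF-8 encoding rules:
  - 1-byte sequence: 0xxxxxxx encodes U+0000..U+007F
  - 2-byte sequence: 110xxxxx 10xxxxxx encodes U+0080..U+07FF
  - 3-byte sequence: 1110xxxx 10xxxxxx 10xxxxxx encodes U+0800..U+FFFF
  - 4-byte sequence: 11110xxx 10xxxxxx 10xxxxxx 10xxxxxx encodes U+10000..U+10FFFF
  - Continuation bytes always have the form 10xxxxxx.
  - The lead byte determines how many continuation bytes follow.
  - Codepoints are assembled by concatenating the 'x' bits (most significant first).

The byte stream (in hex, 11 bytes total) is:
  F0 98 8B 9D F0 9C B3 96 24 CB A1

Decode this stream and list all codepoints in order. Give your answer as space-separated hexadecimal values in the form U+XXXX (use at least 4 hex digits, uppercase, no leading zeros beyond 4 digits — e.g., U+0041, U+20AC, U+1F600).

Byte[0]=F0: 4-byte lead, need 3 cont bytes. acc=0x0
Byte[1]=98: continuation. acc=(acc<<6)|0x18=0x18
Byte[2]=8B: continuation. acc=(acc<<6)|0x0B=0x60B
Byte[3]=9D: continuation. acc=(acc<<6)|0x1D=0x182DD
Completed: cp=U+182DD (starts at byte 0)
Byte[4]=F0: 4-byte lead, need 3 cont bytes. acc=0x0
Byte[5]=9C: continuation. acc=(acc<<6)|0x1C=0x1C
Byte[6]=B3: continuation. acc=(acc<<6)|0x33=0x733
Byte[7]=96: continuation. acc=(acc<<6)|0x16=0x1CCD6
Completed: cp=U+1CCD6 (starts at byte 4)
Byte[8]=24: 1-byte ASCII. cp=U+0024
Byte[9]=CB: 2-byte lead, need 1 cont bytes. acc=0xB
Byte[10]=A1: continuation. acc=(acc<<6)|0x21=0x2E1
Completed: cp=U+02E1 (starts at byte 9)

Answer: U+182DD U+1CCD6 U+0024 U+02E1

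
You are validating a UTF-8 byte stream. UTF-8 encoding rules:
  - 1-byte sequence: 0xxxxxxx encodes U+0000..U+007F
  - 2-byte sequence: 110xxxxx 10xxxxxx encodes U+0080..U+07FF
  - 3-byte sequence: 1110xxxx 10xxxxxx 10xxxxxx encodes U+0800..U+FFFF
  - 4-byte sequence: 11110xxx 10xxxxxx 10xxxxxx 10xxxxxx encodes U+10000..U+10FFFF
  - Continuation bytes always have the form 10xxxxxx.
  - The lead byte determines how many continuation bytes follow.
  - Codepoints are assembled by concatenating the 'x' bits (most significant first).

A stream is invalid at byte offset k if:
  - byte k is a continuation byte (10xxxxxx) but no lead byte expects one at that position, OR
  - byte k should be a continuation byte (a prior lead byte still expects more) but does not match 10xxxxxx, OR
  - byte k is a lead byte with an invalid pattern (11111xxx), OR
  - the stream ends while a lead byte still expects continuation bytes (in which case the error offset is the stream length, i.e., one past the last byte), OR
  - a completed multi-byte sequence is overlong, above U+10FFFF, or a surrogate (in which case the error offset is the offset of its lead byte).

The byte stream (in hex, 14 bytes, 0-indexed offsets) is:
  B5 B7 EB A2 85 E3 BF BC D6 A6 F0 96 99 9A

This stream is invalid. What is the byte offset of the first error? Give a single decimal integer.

Byte[0]=B5: INVALID lead byte (not 0xxx/110x/1110/11110)

Answer: 0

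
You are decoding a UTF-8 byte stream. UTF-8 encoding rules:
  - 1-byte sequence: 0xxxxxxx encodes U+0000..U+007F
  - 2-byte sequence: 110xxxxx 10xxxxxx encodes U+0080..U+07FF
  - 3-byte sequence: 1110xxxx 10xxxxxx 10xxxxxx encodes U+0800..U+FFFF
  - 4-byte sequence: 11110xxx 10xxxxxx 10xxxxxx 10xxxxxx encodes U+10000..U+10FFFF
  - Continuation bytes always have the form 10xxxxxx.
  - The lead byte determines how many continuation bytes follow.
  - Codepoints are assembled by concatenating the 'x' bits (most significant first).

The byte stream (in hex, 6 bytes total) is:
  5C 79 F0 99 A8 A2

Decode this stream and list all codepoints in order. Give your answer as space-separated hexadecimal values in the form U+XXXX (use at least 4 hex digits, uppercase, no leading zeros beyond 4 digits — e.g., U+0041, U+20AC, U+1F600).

Byte[0]=5C: 1-byte ASCII. cp=U+005C
Byte[1]=79: 1-byte ASCII. cp=U+0079
Byte[2]=F0: 4-byte lead, need 3 cont bytes. acc=0x0
Byte[3]=99: continuation. acc=(acc<<6)|0x19=0x19
Byte[4]=A8: continuation. acc=(acc<<6)|0x28=0x668
Byte[5]=A2: continuation. acc=(acc<<6)|0x22=0x19A22
Completed: cp=U+19A22 (starts at byte 2)

Answer: U+005C U+0079 U+19A22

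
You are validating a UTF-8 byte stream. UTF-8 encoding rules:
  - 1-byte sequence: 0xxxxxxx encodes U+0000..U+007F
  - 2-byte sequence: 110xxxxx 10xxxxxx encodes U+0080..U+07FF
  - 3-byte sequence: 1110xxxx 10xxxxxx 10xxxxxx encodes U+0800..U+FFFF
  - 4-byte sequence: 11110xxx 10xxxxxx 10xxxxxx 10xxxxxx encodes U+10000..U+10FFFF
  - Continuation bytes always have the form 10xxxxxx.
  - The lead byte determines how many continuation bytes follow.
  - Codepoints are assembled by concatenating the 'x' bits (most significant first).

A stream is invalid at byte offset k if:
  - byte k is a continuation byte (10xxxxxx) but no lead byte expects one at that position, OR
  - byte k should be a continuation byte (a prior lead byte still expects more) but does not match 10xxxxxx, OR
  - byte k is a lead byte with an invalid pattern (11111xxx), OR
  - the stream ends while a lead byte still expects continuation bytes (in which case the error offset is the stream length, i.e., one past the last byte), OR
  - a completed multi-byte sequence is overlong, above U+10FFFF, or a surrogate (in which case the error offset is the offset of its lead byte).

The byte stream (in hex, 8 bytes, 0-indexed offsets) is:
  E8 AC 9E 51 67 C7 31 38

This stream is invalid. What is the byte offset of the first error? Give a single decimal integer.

Answer: 6

Derivation:
Byte[0]=E8: 3-byte lead, need 2 cont bytes. acc=0x8
Byte[1]=AC: continuation. acc=(acc<<6)|0x2C=0x22C
Byte[2]=9E: continuation. acc=(acc<<6)|0x1E=0x8B1E
Completed: cp=U+8B1E (starts at byte 0)
Byte[3]=51: 1-byte ASCII. cp=U+0051
Byte[4]=67: 1-byte ASCII. cp=U+0067
Byte[5]=C7: 2-byte lead, need 1 cont bytes. acc=0x7
Byte[6]=31: expected 10xxxxxx continuation. INVALID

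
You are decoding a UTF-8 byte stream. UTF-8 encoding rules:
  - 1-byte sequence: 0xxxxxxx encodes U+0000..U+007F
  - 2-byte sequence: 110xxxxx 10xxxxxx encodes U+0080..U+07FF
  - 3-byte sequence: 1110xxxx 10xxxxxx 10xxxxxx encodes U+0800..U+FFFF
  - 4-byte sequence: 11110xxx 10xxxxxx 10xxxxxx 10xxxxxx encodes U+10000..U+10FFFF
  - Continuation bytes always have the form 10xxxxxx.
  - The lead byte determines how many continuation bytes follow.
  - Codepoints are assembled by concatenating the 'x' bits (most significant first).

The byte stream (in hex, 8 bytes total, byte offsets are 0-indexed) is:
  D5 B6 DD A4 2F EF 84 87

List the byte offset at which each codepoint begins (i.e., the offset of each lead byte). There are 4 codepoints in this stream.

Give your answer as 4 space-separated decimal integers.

Byte[0]=D5: 2-byte lead, need 1 cont bytes. acc=0x15
Byte[1]=B6: continuation. acc=(acc<<6)|0x36=0x576
Completed: cp=U+0576 (starts at byte 0)
Byte[2]=DD: 2-byte lead, need 1 cont bytes. acc=0x1D
Byte[3]=A4: continuation. acc=(acc<<6)|0x24=0x764
Completed: cp=U+0764 (starts at byte 2)
Byte[4]=2F: 1-byte ASCII. cp=U+002F
Byte[5]=EF: 3-byte lead, need 2 cont bytes. acc=0xF
Byte[6]=84: continuation. acc=(acc<<6)|0x04=0x3C4
Byte[7]=87: continuation. acc=(acc<<6)|0x07=0xF107
Completed: cp=U+F107 (starts at byte 5)

Answer: 0 2 4 5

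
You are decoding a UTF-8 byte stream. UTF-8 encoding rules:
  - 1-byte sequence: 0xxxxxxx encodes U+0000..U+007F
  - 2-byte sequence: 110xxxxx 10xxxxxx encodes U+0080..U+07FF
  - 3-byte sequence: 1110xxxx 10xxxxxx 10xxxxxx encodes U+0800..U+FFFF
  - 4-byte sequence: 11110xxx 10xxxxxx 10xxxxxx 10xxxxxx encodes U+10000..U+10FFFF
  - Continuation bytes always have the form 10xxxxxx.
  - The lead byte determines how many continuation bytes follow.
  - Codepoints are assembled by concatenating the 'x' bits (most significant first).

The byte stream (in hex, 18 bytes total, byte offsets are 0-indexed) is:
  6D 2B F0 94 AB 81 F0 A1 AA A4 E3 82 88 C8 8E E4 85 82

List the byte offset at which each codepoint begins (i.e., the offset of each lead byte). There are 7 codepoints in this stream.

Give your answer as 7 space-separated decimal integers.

Answer: 0 1 2 6 10 13 15

Derivation:
Byte[0]=6D: 1-byte ASCII. cp=U+006D
Byte[1]=2B: 1-byte ASCII. cp=U+002B
Byte[2]=F0: 4-byte lead, need 3 cont bytes. acc=0x0
Byte[3]=94: continuation. acc=(acc<<6)|0x14=0x14
Byte[4]=AB: continuation. acc=(acc<<6)|0x2B=0x52B
Byte[5]=81: continuation. acc=(acc<<6)|0x01=0x14AC1
Completed: cp=U+14AC1 (starts at byte 2)
Byte[6]=F0: 4-byte lead, need 3 cont bytes. acc=0x0
Byte[7]=A1: continuation. acc=(acc<<6)|0x21=0x21
Byte[8]=AA: continuation. acc=(acc<<6)|0x2A=0x86A
Byte[9]=A4: continuation. acc=(acc<<6)|0x24=0x21AA4
Completed: cp=U+21AA4 (starts at byte 6)
Byte[10]=E3: 3-byte lead, need 2 cont bytes. acc=0x3
Byte[11]=82: continuation. acc=(acc<<6)|0x02=0xC2
Byte[12]=88: continuation. acc=(acc<<6)|0x08=0x3088
Completed: cp=U+3088 (starts at byte 10)
Byte[13]=C8: 2-byte lead, need 1 cont bytes. acc=0x8
Byte[14]=8E: continuation. acc=(acc<<6)|0x0E=0x20E
Completed: cp=U+020E (starts at byte 13)
Byte[15]=E4: 3-byte lead, need 2 cont bytes. acc=0x4
Byte[16]=85: continuation. acc=(acc<<6)|0x05=0x105
Byte[17]=82: continuation. acc=(acc<<6)|0x02=0x4142
Completed: cp=U+4142 (starts at byte 15)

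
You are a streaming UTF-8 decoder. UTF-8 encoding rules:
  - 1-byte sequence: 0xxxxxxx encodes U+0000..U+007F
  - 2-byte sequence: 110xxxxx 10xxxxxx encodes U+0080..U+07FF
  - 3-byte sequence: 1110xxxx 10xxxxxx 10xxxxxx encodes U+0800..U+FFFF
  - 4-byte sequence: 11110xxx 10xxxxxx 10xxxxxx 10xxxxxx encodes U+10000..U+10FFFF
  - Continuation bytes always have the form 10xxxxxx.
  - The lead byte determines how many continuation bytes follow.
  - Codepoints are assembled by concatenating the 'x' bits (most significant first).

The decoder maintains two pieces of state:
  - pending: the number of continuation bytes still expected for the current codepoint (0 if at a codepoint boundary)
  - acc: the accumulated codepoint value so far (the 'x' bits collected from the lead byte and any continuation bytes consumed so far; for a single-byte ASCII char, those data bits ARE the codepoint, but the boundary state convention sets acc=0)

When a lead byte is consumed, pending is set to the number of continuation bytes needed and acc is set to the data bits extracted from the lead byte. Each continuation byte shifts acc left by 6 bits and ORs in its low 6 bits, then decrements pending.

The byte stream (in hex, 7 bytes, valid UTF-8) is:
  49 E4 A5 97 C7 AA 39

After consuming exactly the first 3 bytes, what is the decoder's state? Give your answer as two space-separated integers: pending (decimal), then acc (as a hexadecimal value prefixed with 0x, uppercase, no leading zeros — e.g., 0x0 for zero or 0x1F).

Answer: 1 0x125

Derivation:
Byte[0]=49: 1-byte. pending=0, acc=0x0
Byte[1]=E4: 3-byte lead. pending=2, acc=0x4
Byte[2]=A5: continuation. acc=(acc<<6)|0x25=0x125, pending=1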